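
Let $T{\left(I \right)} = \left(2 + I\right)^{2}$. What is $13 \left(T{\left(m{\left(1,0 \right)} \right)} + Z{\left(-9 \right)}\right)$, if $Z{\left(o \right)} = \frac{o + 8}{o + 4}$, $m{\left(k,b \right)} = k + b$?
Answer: $\frac{598}{5} \approx 119.6$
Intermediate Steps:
$m{\left(k,b \right)} = b + k$
$Z{\left(o \right)} = \frac{8 + o}{4 + o}$
$13 \left(T{\left(m{\left(1,0 \right)} \right)} + Z{\left(-9 \right)}\right) = 13 \left(\left(2 + \left(0 + 1\right)\right)^{2} + \frac{8 - 9}{4 - 9}\right) = 13 \left(\left(2 + 1\right)^{2} + \frac{1}{-5} \left(-1\right)\right) = 13 \left(3^{2} - - \frac{1}{5}\right) = 13 \left(9 + \frac{1}{5}\right) = 13 \cdot \frac{46}{5} = \frac{598}{5}$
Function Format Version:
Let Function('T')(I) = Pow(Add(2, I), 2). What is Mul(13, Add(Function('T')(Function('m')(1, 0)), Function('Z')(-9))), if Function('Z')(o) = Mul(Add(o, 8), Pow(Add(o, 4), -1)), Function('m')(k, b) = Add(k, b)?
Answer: Rational(598, 5) ≈ 119.60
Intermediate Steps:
Function('m')(k, b) = Add(b, k)
Function('Z')(o) = Mul(Pow(Add(4, o), -1), Add(8, o)) (Function('Z')(o) = Mul(Add(8, o), Pow(Add(4, o), -1)) = Mul(Pow(Add(4, o), -1), Add(8, o)))
Mul(13, Add(Function('T')(Function('m')(1, 0)), Function('Z')(-9))) = Mul(13, Add(Pow(Add(2, Add(0, 1)), 2), Mul(Pow(Add(4, -9), -1), Add(8, -9)))) = Mul(13, Add(Pow(Add(2, 1), 2), Mul(Pow(-5, -1), -1))) = Mul(13, Add(Pow(3, 2), Mul(Rational(-1, 5), -1))) = Mul(13, Add(9, Rational(1, 5))) = Mul(13, Rational(46, 5)) = Rational(598, 5)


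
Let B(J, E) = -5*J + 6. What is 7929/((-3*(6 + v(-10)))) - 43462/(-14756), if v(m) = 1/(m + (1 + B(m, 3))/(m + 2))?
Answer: -21401761/48433 ≈ -441.88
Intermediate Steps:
B(J, E) = 6 - 5*J
v(m) = 1/(m + (7 - 5*m)/(2 + m)) (v(m) = 1/(m + (1 + (6 - 5*m))/(m + 2)) = 1/(m + (7 - 5*m)/(2 + m)))
7929/((-3*(6 + v(-10)))) - 43462/(-14756) = 7929/((-3*(6 + (2 - 10)/(7 + (-10)² - 3*(-10))))) - 43462/(-14756) = 7929/((-3*(6 - 8/(7 + 100 + 30)))) - 43462*(-1/14756) = 7929/((-3*(6 - 8/137))) + 701/238 = 7929/((-3*814/137)) + 701/238 = 7929/(-2442/137) + 701/238 = 7929*(-137/2442) + 701/238 = -362091/814 + 701/238 = -21401761/48433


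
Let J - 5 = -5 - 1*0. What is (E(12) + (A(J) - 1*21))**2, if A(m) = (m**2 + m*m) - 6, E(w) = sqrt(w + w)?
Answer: 753 - 108*sqrt(6) ≈ 488.46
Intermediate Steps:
E(w) = sqrt(2)*sqrt(w) (E(w) = sqrt(2*w) = sqrt(2)*sqrt(w))
J = 0 (J = 5 + (-5 - 1*0) = 5 + (-5 + 0) = 5 - 5 = 0)
A(m) = -6 + 2*m**2 (A(m) = (m**2 + m**2) - 6 = 2*m**2 - 6 = -6 + 2*m**2)
(E(12) + (A(J) - 1*21))**2 = (sqrt(2)*sqrt(12) + ((-6 + 2*0**2) - 1*21))**2 = (sqrt(2)*(2*sqrt(3)) + ((-6 + 2*0) - 21))**2 = (2*sqrt(6) + ((-6 + 0) - 21))**2 = (2*sqrt(6) + (-6 - 21))**2 = (2*sqrt(6) - 27)**2 = (-27 + 2*sqrt(6))**2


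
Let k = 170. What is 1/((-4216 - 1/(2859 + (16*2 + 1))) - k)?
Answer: -2892/12684313 ≈ -0.00022800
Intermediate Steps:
1/((-4216 - 1/(2859 + (16*2 + 1))) - k) = 1/((-4216 - 1/(2859 + (16*2 + 1))) - 1*170) = 1/((-4216 - 1/(2859 + (32 + 1))) - 170) = 1/((-4216 - 1/(2859 + 33)) - 170) = 1/((-4216 - 1/2892) - 170) = 1/(-12192673/2892 - 170) = 1/(-12684313/2892) = -2892/12684313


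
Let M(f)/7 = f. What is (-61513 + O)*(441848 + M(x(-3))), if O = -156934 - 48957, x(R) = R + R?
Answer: -118140691624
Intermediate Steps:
x(R) = 2*R
M(f) = 7*f
O = -205891
(-61513 + O)*(441848 + M(x(-3))) = (-61513 - 205891)*(441848 + 7*(2*(-3))) = -267404*(441848 + 7*(-6)) = -267404*(441848 - 42) = -267404*441806 = -118140691624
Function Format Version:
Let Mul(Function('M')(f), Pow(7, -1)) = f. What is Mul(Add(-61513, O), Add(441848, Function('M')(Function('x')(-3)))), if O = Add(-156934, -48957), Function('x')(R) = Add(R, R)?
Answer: -118140691624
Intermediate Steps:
Function('x')(R) = Mul(2, R)
Function('M')(f) = Mul(7, f)
O = -205891
Mul(Add(-61513, O), Add(441848, Function('M')(Function('x')(-3)))) = Mul(Add(-61513, -205891), Add(441848, Mul(7, Mul(2, -3)))) = Mul(-267404, Add(441848, Mul(7, -6))) = Mul(-267404, Add(441848, -42)) = Mul(-267404, 441806) = -118140691624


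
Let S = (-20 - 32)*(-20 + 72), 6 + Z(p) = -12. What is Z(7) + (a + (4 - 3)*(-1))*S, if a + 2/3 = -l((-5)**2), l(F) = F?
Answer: 216266/3 ≈ 72089.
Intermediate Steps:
Z(p) = -18 (Z(p) = -6 - 12 = -18)
S = -2704 (S = -52*52 = -2704)
a = -77/3 (a = -2/3 - 1*(-5)**2 = -2/3 - 1*25 = -2/3 - 25 = -77/3 ≈ -25.667)
Z(7) + (a + (4 - 3)*(-1))*S = -18 + (-77/3 + (4 - 3)*(-1))*(-2704) = -18 + (-77/3 + 1*(-1))*(-2704) = -18 + (-77/3 - 1)*(-2704) = -18 - 80/3*(-2704) = -18 + 216320/3 = 216266/3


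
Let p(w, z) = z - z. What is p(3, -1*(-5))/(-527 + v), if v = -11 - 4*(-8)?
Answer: 0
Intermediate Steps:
p(w, z) = 0
v = 21 (v = -11 + 32 = 21)
p(3, -1*(-5))/(-527 + v) = 0/(-527 + 21) = 0/(-506) = 0*(-1/506) = 0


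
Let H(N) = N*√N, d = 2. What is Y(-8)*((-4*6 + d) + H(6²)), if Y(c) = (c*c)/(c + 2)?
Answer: -6208/3 ≈ -2069.3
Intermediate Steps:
Y(c) = c²/(2 + c)
H(N) = N^(3/2)
Y(-8)*((-4*6 + d) + H(6²)) = ((-8)²/(2 - 8))*((-4*6 + 2) + (6²)^(3/2)) = (64/(-6))*((-24 + 2) + 36^(3/2)) = (64*(-⅙))*(-22 + 216) = -32/3*194 = -6208/3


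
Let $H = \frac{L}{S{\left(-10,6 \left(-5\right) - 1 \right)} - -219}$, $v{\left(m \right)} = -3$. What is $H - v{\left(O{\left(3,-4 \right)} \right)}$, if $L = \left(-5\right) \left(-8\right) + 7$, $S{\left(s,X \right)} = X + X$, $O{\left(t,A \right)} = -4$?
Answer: $\frac{518}{157} \approx 3.2994$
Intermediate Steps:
$S{\left(s,X \right)} = 2 X$
$L = 47$ ($L = 40 + 7 = 47$)
$H = \frac{47}{157}$ ($H = \frac{47}{2 \left(6 \left(-5\right) - 1\right) - -219} = \frac{47}{2 \left(-30 - 1\right) + 219} = \frac{47}{2 \left(-31\right) + 219} = \frac{47}{-62 + 219} = \frac{47}{157} \approx 0.29936$)
$H - v{\left(O{\left(3,-4 \right)} \right)} = \frac{47}{157} - -3 = \frac{47}{157} + 3 = \frac{518}{157}$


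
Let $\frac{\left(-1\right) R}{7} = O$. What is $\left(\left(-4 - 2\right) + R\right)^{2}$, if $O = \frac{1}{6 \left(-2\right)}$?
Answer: $\frac{4225}{144} \approx 29.34$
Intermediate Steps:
$O = - \frac{1}{12}$ ($O = \frac{1}{-12} = - \frac{1}{12} \approx -0.083333$)
$R = \frac{7}{12}$ ($R = \left(-7\right) \left(- \frac{1}{12}\right) = \frac{7}{12} \approx 0.58333$)
$\left(\left(-4 - 2\right) + R\right)^{2} = \left(\left(-4 - 2\right) + \frac{7}{12}\right)^{2} = \left(-6 + \frac{7}{12}\right)^{2} = \left(- \frac{65}{12}\right)^{2} = \frac{4225}{144}$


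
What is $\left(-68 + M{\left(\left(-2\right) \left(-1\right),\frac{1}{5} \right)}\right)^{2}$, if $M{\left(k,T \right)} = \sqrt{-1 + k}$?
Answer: $4489$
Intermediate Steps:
$\left(-68 + M{\left(\left(-2\right) \left(-1\right),\frac{1}{5} \right)}\right)^{2} = \left(-68 + \sqrt{-1 - -2}\right)^{2} = \left(-68 + \sqrt{-1 + 2}\right)^{2} = \left(-68 + \sqrt{1}\right)^{2} = \left(-68 + 1\right)^{2} = \left(-67\right)^{2} = 4489$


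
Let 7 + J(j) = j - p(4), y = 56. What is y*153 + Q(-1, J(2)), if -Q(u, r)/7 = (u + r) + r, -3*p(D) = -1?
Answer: 25949/3 ≈ 8649.7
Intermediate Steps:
p(D) = 1/3 (p(D) = -1/3*(-1) = 1/3)
J(j) = -22/3 + j (J(j) = -7 + (j - 1*1/3) = -7 + (j - 1/3) = -7 + (-1/3 + j) = -22/3 + j)
Q(u, r) = -14*r - 7*u (Q(u, r) = -7*((u + r) + r) = -7*((r + u) + r) = -7*(u + 2*r) = -14*r - 7*u)
y*153 + Q(-1, J(2)) = 56*153 + (-14*(-22/3 + 2) - 7*(-1)) = 8568 + (-14*(-16/3) + 7) = 8568 + (224/3 + 7) = 8568 + 245/3 = 25949/3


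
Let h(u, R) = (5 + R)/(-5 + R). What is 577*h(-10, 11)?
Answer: 4616/3 ≈ 1538.7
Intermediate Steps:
h(u, R) = (5 + R)/(-5 + R)
577*h(-10, 11) = 577*((5 + 11)/(-5 + 11)) = 577*(16/6) = 577*((⅙)*16) = 577*(8/3) = 4616/3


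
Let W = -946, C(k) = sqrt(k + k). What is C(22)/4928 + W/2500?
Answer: -473/1250 + sqrt(11)/2464 ≈ -0.37705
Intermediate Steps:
C(k) = sqrt(2)*sqrt(k) (C(k) = sqrt(2*k) = sqrt(2)*sqrt(k))
C(22)/4928 + W/2500 = (sqrt(2)*sqrt(22))/4928 - 946/2500 = (2*sqrt(11))*(1/4928) - 946*1/2500 = sqrt(11)/2464 - 473/1250 = -473/1250 + sqrt(11)/2464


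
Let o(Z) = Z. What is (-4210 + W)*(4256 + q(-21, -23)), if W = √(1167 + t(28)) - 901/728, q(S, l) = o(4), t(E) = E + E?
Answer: -3265056765/182 + 4260*√1223 ≈ -1.7791e+7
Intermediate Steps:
t(E) = 2*E
q(S, l) = 4
W = -901/728 + √1223 (W = √(1167 + 2*28) - 901/728 = √(1167 + 56) - 901/728 = √1223 - 1*901/728 = √1223 - 901/728 = -901/728 + √1223 ≈ 33.734)
(-4210 + W)*(4256 + q(-21, -23)) = (-4210 + (-901/728 + √1223))*(4256 + 4) = (-3065781/728 + √1223)*4260 = -3265056765/182 + 4260*√1223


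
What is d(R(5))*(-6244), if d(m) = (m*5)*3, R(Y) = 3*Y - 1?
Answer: -1311240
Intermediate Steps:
R(Y) = -1 + 3*Y
d(m) = 15*m (d(m) = (5*m)*3 = 15*m)
d(R(5))*(-6244) = (15*(-1 + 3*5))*(-6244) = (15*(-1 + 15))*(-6244) = (15*14)*(-6244) = 210*(-6244) = -1311240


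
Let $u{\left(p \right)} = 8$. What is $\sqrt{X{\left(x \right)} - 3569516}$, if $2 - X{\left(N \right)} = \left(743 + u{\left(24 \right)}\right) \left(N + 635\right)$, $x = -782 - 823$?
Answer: $2 i \sqrt{710261} \approx 1685.5 i$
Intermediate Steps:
$x = -1605$
$X{\left(N \right)} = -476883 - 751 N$ ($X{\left(N \right)} = 2 - \left(743 + 8\right) \left(N + 635\right) = 2 - 751 \left(635 + N\right) = 2 - \left(476885 + 751 N\right) = -476883 - 751 N$)
$\sqrt{X{\left(x \right)} - 3569516} = \sqrt{\left(-476883 - -1205355\right) - 3569516} = \sqrt{\left(-476883 + 1205355\right) - 3569516} = \sqrt{728472 - 3569516} = \sqrt{-2841044} = 2 i \sqrt{710261}$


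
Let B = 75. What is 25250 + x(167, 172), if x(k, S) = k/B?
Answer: 1893917/75 ≈ 25252.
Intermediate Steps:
x(k, S) = k/75
25250 + x(167, 172) = 25250 + (1/75)*167 = 25250 + 167/75 = 1893917/75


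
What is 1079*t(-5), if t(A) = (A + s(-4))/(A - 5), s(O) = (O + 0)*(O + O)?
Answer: -29133/10 ≈ -2913.3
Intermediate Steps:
s(O) = 2*O² (s(O) = O*(2*O) = 2*O²)
t(A) = (32 + A)/(-5 + A) (t(A) = (A + 2*(-4)²)/(A - 5) = (A + 2*16)/(-5 + A) = (A + 32)/(-5 + A) = (32 + A)/(-5 + A))
1079*t(-5) = 1079*((32 - 5)/(-5 - 5)) = 1079*(27/(-10)) = 1079*(-⅒*27) = 1079*(-27/10) = -29133/10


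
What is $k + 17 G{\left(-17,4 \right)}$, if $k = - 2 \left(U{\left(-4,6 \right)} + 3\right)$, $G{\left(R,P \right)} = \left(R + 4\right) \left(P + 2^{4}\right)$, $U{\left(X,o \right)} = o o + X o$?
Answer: $-4450$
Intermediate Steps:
$U{\left(X,o \right)} = o^{2} + X o$
$G{\left(R,P \right)} = \left(4 + R\right) \left(16 + P\right)$ ($G{\left(R,P \right)} = \left(4 + R\right) \left(P + 16\right) = \left(4 + R\right) \left(16 + P\right)$)
$k = -30$ ($k = - 2 \left(6 \left(-4 + 6\right) + 3\right) = - 2 \left(6 \cdot 2 + 3\right) = - 2 \left(12 + 3\right) = \left(-2\right) 15 = -30$)
$k + 17 G{\left(-17,4 \right)} = -30 + 17 \left(64 + 4 \cdot 4 + 16 \left(-17\right) + 4 \left(-17\right)\right) = -30 + 17 \left(64 + 16 - 272 - 68\right) = -30 + 17 \left(-260\right) = -30 - 4420 = -4450$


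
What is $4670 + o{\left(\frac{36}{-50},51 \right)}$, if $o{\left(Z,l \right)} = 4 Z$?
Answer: $\frac{116678}{25} \approx 4667.1$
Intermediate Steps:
$4670 + o{\left(\frac{36}{-50},51 \right)} = 4670 + 4 \frac{36}{-50} = 4670 + 4 \cdot 36 \left(- \frac{1}{50}\right) = 4670 + 4 \left(- \frac{18}{25}\right) = 4670 - \frac{72}{25} = \frac{116678}{25}$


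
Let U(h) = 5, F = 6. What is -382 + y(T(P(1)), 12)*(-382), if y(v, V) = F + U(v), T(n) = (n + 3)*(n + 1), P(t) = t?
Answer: -4584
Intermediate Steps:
T(n) = (1 + n)*(3 + n) (T(n) = (3 + n)*(1 + n) = (1 + n)*(3 + n))
y(v, V) = 11 (y(v, V) = 6 + 5 = 11)
-382 + y(T(P(1)), 12)*(-382) = -382 + 11*(-382) = -382 - 4202 = -4584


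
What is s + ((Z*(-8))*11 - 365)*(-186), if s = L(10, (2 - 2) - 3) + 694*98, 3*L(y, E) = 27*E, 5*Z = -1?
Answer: 663007/5 ≈ 1.3260e+5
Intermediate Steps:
Z = -⅕ (Z = (⅕)*(-1) = -⅕ ≈ -0.20000)
L(y, E) = 9*E (L(y, E) = (27*E)/3 = 9*E)
s = 67985 (s = 9*((2 - 2) - 3) + 694*98 = 9*(0 - 3) + 68012 = 9*(-3) + 68012 = -27 + 68012 = 67985)
s + ((Z*(-8))*11 - 365)*(-186) = 67985 + (-⅕*(-8)*11 - 365)*(-186) = 67985 + ((8/5)*11 - 365)*(-186) = 67985 + (88/5 - 365)*(-186) = 67985 - 1737/5*(-186) = 67985 + 323082/5 = 663007/5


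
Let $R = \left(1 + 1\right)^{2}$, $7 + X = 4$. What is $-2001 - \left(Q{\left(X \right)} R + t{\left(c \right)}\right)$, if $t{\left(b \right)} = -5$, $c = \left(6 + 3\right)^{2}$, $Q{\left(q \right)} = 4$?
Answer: $-2012$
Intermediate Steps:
$X = -3$ ($X = -7 + 4 = -3$)
$R = 4$ ($R = 2^{2} = 4$)
$c = 81$ ($c = 9^{2} = 81$)
$-2001 - \left(Q{\left(X \right)} R + t{\left(c \right)}\right) = -2001 - \left(4 \cdot 4 - 5\right) = -2001 - \left(16 - 5\right) = -2001 - 11 = -2012$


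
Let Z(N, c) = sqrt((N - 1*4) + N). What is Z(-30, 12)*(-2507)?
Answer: -20056*I ≈ -20056.0*I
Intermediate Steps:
Z(N, c) = sqrt(-4 + 2*N) (Z(N, c) = sqrt((N - 4) + N) = sqrt((-4 + N) + N) = sqrt(-4 + 2*N))
Z(-30, 12)*(-2507) = sqrt(-4 + 2*(-30))*(-2507) = sqrt(-4 - 60)*(-2507) = sqrt(-64)*(-2507) = (8*I)*(-2507) = -20056*I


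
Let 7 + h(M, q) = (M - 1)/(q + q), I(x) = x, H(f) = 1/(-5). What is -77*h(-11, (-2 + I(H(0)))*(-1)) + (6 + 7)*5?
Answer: 814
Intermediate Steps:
H(f) = -1/5
h(M, q) = -7 + (-1 + M)/(2*q) (h(M, q) = -7 + (M - 1)/(q + q) = -7 + (-1 + M)/((2*q)) = -7 + (-1 + M)*(1/(2*q)) = -7 + (-1 + M)/(2*q))
-77*h(-11, (-2 + I(H(0)))*(-1)) + (6 + 7)*5 = -77*(-1 - 11 - 14*(-2 - 1/5)*(-1))/(2*((-2 - 1/5)*(-1))) + (6 + 7)*5 = -77*(-1 - 11 - (-154)*(-1)/5)/(2*((-11/5*(-1)))) + 13*5 = -77*(-1 - 11 - 14*11/5)/(2*11/5) + 65 = -77*5*(-1 - 11 - 154/5)/(2*11) + 65 = -77*5*(-214)/(2*11*5) + 65 = -77*(-107/11) + 65 = 749 + 65 = 814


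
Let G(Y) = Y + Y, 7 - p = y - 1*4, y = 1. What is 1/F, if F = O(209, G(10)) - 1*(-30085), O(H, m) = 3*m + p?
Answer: 1/30155 ≈ 3.3162e-5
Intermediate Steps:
p = 10 (p = 7 - (1 - 1*4) = 7 - (1 - 4) = 7 - 1*(-3) = 7 + 3 = 10)
G(Y) = 2*Y
O(H, m) = 10 + 3*m (O(H, m) = 3*m + 10 = 10 + 3*m)
F = 30155 (F = (10 + 3*(2*10)) - 1*(-30085) = (10 + 3*20) + 30085 = (10 + 60) + 30085 = 70 + 30085 = 30155)
1/F = 1/30155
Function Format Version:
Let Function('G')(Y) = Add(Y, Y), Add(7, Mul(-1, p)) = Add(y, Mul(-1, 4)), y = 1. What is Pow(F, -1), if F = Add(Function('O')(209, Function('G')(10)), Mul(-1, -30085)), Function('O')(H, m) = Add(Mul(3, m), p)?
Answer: Rational(1, 30155) ≈ 3.3162e-5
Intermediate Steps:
p = 10 (p = Add(7, Mul(-1, Add(1, Mul(-1, 4)))) = Add(7, Mul(-1, Add(1, -4))) = Add(7, Mul(-1, -3)) = Add(7, 3) = 10)
Function('G')(Y) = Mul(2, Y)
Function('O')(H, m) = Add(10, Mul(3, m)) (Function('O')(H, m) = Add(Mul(3, m), 10) = Add(10, Mul(3, m)))
F = 30155 (F = Add(Add(10, Mul(3, Mul(2, 10))), Mul(-1, -30085)) = Add(Add(10, Mul(3, 20)), 30085) = Add(Add(10, 60), 30085) = Add(70, 30085) = 30155)
Pow(F, -1) = Pow(30155, -1) = Rational(1, 30155)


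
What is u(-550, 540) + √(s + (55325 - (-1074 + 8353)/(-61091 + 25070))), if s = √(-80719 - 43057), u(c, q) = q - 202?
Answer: 338 + 2*√(17946284498796 + 2595024882*I*√1934)/36021 ≈ 573.21 + 0.74787*I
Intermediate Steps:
u(c, q) = -202 + q
s = 8*I*√1934 (s = √(-123776) = 8*I*√1934 ≈ 351.82*I)
u(-550, 540) + √(s + (55325 - (-1074 + 8353)/(-61091 + 25070))) = (-202 + 540) + √(8*I*√1934 + (55325 - (-1074 + 8353)/(-61091 + 25070))) = 338 + √(8*I*√1934 + (55325 - 7279/(-36021))) = 338 + √(8*I*√1934 + (55325 - 7279*(-1)/36021)) = 338 + √(8*I*√1934 + (55325 - 1*(-7279/36021))) = 338 + √(8*I*√1934 + (55325 + 7279/36021)) = 338 + √(8*I*√1934 + 1992869104/36021) = 338 + √(1992869104/36021 + 8*I*√1934)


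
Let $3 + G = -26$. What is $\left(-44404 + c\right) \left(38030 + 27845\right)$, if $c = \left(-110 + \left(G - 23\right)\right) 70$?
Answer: $-3672136000$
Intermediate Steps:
$G = -29$ ($G = -3 - 26 = -29$)
$c = -11340$ ($c = \left(-110 - 52\right) 70 = \left(-162\right) 70 = -11340$)
$\left(-44404 + c\right) \left(38030 + 27845\right) = \left(-44404 - 11340\right) \left(38030 + 27845\right) = \left(-55744\right) 65875 = -3672136000$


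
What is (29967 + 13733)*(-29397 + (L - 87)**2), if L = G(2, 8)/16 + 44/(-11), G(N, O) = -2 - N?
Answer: -3683112475/4 ≈ -9.2078e+8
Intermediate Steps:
L = -17/4 (L = (-2 - 1*2)/16 + 44/(-11) = (-2 - 2)*(1/16) + 44*(-1/11) = -4*1/16 - 4 = -1/4 - 4 = -17/4 ≈ -4.2500)
(29967 + 13733)*(-29397 + (L - 87)**2) = (29967 + 13733)*(-29397 + (-17/4 - 87)**2) = 43700*(-29397 + (-365/4)**2) = 43700*(-29397 + 133225/16) = 43700*(-337127/16) = -3683112475/4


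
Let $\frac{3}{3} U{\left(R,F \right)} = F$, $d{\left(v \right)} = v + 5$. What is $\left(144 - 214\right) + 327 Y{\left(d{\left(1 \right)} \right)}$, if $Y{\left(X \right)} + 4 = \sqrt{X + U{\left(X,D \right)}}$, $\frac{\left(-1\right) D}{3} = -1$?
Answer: $-397$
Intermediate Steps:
$d{\left(v \right)} = 5 + v$
$D = 3$ ($D = \left(-3\right) \left(-1\right) = 3$)
$U{\left(R,F \right)} = F$
$Y{\left(X \right)} = -4 + \sqrt{3 + X}$ ($Y{\left(X \right)} = -4 + \sqrt{X + 3} = -4 + \sqrt{3 + X}$)
$\left(144 - 214\right) + 327 Y{\left(d{\left(1 \right)} \right)} = \left(144 - 214\right) + 327 \left(-4 + \sqrt{3 + \left(5 + 1\right)}\right) = \left(144 - 214\right) + 327 \left(-4 + \sqrt{3 + 6}\right) = -70 + 327 \left(-4 + \sqrt{9}\right) = -70 + 327 \left(-4 + 3\right) = -70 + 327 \left(-1\right) = -70 - 327 = -397$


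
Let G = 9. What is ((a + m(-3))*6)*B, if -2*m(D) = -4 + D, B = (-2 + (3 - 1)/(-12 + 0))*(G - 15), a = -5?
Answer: -117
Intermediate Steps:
B = 13 (B = (-2 + (3 - 1)/(-12 + 0))*(9 - 15) = (-2 + 2/(-12))*(-6) = (-2 + 2*(-1/12))*(-6) = (-2 - 1/6)*(-6) = -13/6*(-6) = 13)
m(D) = 2 - D/2 (m(D) = -(-4 + D)/2 = 2 - D/2)
((a + m(-3))*6)*B = ((-5 + (2 - 1/2*(-3)))*6)*13 = ((-5 + (2 + 3/2))*6)*13 = ((-5 + 7/2)*6)*13 = -3/2*6*13 = -9*13 = -117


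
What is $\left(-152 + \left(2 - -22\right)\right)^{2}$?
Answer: $16384$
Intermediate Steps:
$\left(-152 + \left(2 - -22\right)\right)^{2} = \left(-152 + \left(2 + 22\right)\right)^{2} = \left(-152 + 24\right)^{2} = \left(-128\right)^{2} = 16384$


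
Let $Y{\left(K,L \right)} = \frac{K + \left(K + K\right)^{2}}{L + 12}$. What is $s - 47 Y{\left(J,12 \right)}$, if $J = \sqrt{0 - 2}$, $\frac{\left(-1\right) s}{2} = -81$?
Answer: $\frac{533}{3} - \frac{47 i \sqrt{2}}{24} \approx 177.67 - 2.7695 i$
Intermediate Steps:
$s = 162$ ($s = \left(-2\right) \left(-81\right) = 162$)
$J = i \sqrt{2}$ ($J = \sqrt{-2} = i \sqrt{2} \approx 1.4142 i$)
$Y{\left(K,L \right)} = \frac{K + 4 K^{2}}{12 + L}$ ($Y{\left(K,L \right)} = \frac{K + \left(2 K\right)^{2}}{12 + L} = \frac{K + 4 K^{2}}{12 + L}$)
$s - 47 Y{\left(J,12 \right)} = 162 - 47 \frac{i \sqrt{2} \left(1 + 4 i \sqrt{2}\right)}{12 + 12} = 162 - 47 \frac{i \sqrt{2} \left(1 + 4 i \sqrt{2}\right)}{24} = 162 - \frac{47 i \sqrt{2} \left(1 + 4 i \sqrt{2}\right)}{24}$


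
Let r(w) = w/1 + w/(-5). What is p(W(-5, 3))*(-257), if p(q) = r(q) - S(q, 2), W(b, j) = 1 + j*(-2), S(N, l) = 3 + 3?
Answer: 2570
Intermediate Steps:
S(N, l) = 6
r(w) = 4*w/5 (r(w) = w*1 + w*(-1/5) = w - w/5 = 4*w/5)
W(b, j) = 1 - 2*j
p(q) = -6 + 4*q/5 (p(q) = 4*q/5 - 1*6 = 4*q/5 - 6 = -6 + 4*q/5)
p(W(-5, 3))*(-257) = (-6 + 4*(1 - 2*3)/5)*(-257) = (-6 + 4*(1 - 6)/5)*(-257) = (-6 + (4/5)*(-5))*(-257) = (-6 - 4)*(-257) = -10*(-257) = 2570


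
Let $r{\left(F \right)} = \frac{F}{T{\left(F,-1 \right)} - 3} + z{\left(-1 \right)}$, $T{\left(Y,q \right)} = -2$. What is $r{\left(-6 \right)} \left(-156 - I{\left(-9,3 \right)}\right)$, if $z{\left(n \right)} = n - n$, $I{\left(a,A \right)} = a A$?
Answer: $- \frac{774}{5} \approx -154.8$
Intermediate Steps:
$I{\left(a,A \right)} = A a$
$z{\left(n \right)} = 0$
$r{\left(F \right)} = - \frac{F}{5}$ ($r{\left(F \right)} = \frac{F}{-2 - 3} + 0 = \frac{F}{-5} + 0 = F \left(- \frac{1}{5}\right) + 0 = - \frac{F}{5} + 0 = - \frac{F}{5}$)
$r{\left(-6 \right)} \left(-156 - I{\left(-9,3 \right)}\right) = \left(- \frac{1}{5}\right) \left(-6\right) \left(-156 - 3 \left(-9\right)\right) = \frac{6 \left(-156 - -27\right)}{5} = \frac{6 \left(-156 + 27\right)}{5} = \frac{6}{5} \left(-129\right) = - \frac{774}{5}$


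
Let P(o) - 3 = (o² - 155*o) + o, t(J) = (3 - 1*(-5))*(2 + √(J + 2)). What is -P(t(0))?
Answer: 2077 + 976*√2 ≈ 3457.3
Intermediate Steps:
t(J) = 16 + 8*√(2 + J) (t(J) = (3 + 5)*(2 + √(2 + J)) = 8*(2 + √(2 + J)) = 16 + 8*√(2 + J))
P(o) = 3 + o² - 154*o (P(o) = 3 + ((o² - 155*o) + o) = 3 + (o² - 154*o) = 3 + o² - 154*o)
-P(t(0)) = -(3 + (16 + 8*√(2 + 0))² - 154*(16 + 8*√(2 + 0))) = -(3 + (16 + 8*√2)² - 154*(16 + 8*√2)) = -(3 + (16 + 8*√2)² + (-2464 - 1232*√2)) = -(-2461 + (16 + 8*√2)² - 1232*√2) = 2461 - (16 + 8*√2)² + 1232*√2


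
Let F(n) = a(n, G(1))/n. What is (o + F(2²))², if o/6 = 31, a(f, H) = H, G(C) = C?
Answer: 555025/16 ≈ 34689.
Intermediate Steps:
o = 186 (o = 6*31 = 186)
F(n) = 1/n
(o + F(2²))² = (186 + 1/(2²))² = (186 + 1/4)² = (186 + ¼)² = (745/4)² = 555025/16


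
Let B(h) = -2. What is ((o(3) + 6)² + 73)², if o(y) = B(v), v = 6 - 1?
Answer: 7921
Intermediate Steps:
v = 5
o(y) = -2
((o(3) + 6)² + 73)² = ((-2 + 6)² + 73)² = (4² + 73)² = (16 + 73)² = 89² = 7921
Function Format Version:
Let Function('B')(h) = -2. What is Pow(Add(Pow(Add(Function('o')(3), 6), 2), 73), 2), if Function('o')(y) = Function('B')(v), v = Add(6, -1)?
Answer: 7921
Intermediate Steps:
v = 5
Function('o')(y) = -2
Pow(Add(Pow(Add(Function('o')(3), 6), 2), 73), 2) = Pow(Add(Pow(Add(-2, 6), 2), 73), 2) = Pow(Add(Pow(4, 2), 73), 2) = Pow(Add(16, 73), 2) = Pow(89, 2) = 7921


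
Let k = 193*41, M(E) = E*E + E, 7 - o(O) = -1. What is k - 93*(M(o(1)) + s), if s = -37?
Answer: 4658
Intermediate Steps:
o(O) = 8 (o(O) = 7 - 1*(-1) = 7 + 1 = 8)
M(E) = E + E² (M(E) = E² + E = E + E²)
k = 7913
k - 93*(M(o(1)) + s) = 7913 - 93*(8*(1 + 8) - 37) = 7913 - 93*(8*9 - 37) = 7913 - 93*(72 - 37) = 7913 - 93*35 = 7913 - 1*3255 = 7913 - 3255 = 4658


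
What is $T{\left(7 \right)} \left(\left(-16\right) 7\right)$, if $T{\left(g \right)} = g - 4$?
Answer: $-336$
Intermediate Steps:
$T{\left(g \right)} = -4 + g$ ($T{\left(g \right)} = g - 4 = -4 + g$)
$T{\left(7 \right)} \left(\left(-16\right) 7\right) = \left(-4 + 7\right) \left(\left(-16\right) 7\right) = 3 \left(-112\right) = -336$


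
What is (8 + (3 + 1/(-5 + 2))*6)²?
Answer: 576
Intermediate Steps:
(8 + (3 + 1/(-5 + 2))*6)² = (8 + (3 + 1/(-3))*6)² = (8 + (3 - ⅓)*6)² = (8 + (8/3)*6)² = (8 + 16)² = 24² = 576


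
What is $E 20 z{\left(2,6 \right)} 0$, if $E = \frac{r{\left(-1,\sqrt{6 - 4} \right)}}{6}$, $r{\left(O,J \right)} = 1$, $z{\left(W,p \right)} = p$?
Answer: $0$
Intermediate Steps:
$E = \frac{1}{6}$ ($E = 1 \cdot \frac{1}{6} = \frac{1}{6} \approx 0.16667$)
$E 20 z{\left(2,6 \right)} 0 = \frac{1}{6} \cdot 20 \cdot 6 \cdot 0 = \frac{10}{3} \cdot 0 = 0$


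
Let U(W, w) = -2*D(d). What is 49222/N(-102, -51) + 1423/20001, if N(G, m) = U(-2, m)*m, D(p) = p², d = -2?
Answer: 164178301/1360068 ≈ 120.71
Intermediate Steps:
U(W, w) = -8 (U(W, w) = -2*(-2)² = -2*4 = -8)
N(G, m) = -8*m
49222/N(-102, -51) + 1423/20001 = 49222/((-8*(-51))) + 1423/20001 = 49222/408 + 1423*(1/20001) = 49222*(1/408) + 1423/20001 = 24611/204 + 1423/20001 = 164178301/1360068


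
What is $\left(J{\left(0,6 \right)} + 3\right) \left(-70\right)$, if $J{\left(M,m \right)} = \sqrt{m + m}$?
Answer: $-210 - 140 \sqrt{3} \approx -452.49$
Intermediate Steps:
$J{\left(M,m \right)} = \sqrt{2} \sqrt{m}$ ($J{\left(M,m \right)} = \sqrt{2 m} = \sqrt{2} \sqrt{m}$)
$\left(J{\left(0,6 \right)} + 3\right) \left(-70\right) = \left(\sqrt{2} \sqrt{6} + 3\right) \left(-70\right) = \left(2 \sqrt{3} + 3\right) \left(-70\right) = \left(3 + 2 \sqrt{3}\right) \left(-70\right) = -210 - 140 \sqrt{3}$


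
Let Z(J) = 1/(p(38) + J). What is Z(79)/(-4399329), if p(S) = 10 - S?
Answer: -1/224365779 ≈ -4.4570e-9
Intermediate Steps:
Z(J) = 1/(-28 + J) (Z(J) = 1/((10 - 1*38) + J) = 1/((10 - 38) + J) = 1/(-28 + J))
Z(79)/(-4399329) = 1/((-28 + 79)*(-4399329)) = -1/4399329/51 = (1/51)*(-1/4399329) = -1/224365779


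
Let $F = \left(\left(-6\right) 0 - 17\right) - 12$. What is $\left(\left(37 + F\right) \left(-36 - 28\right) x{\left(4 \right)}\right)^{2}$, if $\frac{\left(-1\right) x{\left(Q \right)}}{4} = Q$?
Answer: $67108864$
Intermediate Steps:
$F = -29$ ($F = \left(0 - 17\right) - 12 = -17 - 12 = -29$)
$x{\left(Q \right)} = - 4 Q$
$\left(\left(37 + F\right) \left(-36 - 28\right) x{\left(4 \right)}\right)^{2} = \left(\left(37 - 29\right) \left(-36 - 28\right) \left(\left(-4\right) 4\right)\right)^{2} = \left(8 \left(-64\right) \left(-16\right)\right)^{2} = \left(\left(-512\right) \left(-16\right)\right)^{2} = 8192^{2} = 67108864$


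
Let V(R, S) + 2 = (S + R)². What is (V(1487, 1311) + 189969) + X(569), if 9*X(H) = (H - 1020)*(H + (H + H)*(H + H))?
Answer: -56905836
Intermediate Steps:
V(R, S) = -2 + (R + S)² (V(R, S) = -2 + (S + R)² = -2 + (R + S)²)
X(H) = (-1020 + H)*(H + 4*H²)/9 (X(H) = ((H - 1020)*(H + (H + H)*(H + H)))/9 = ((-1020 + H)*(H + (2*H)*(2*H)))/9 = ((-1020 + H)*(H + 4*H²))/9 = (-1020 + H)*(H + 4*H²)/9)
(V(1487, 1311) + 189969) + X(569) = ((-2 + (1487 + 1311)²) + 189969) + (⅑)*569*(-1020 - 4079*569 + 4*569²) = ((-2 + 2798²) + 189969) + (⅑)*569*(-1020 - 2320951 + 4*323761) = ((-2 + 7828804) + 189969) + (⅑)*569*(-1020 - 2320951 + 1295044) = (7828802 + 189969) + (⅑)*569*(-1026927) = 8018771 - 64924607 = -56905836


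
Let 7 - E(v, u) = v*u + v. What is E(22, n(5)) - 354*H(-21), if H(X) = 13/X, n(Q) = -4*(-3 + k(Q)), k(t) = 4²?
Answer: 9437/7 ≈ 1348.1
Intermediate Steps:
k(t) = 16
n(Q) = -52 (n(Q) = -4*(-3 + 16) = -4*13 = -52)
E(v, u) = 7 - v - u*v (E(v, u) = 7 - (v*u + v) = 7 - (u*v + v) = 7 - (v + u*v) = 7 + (-v - u*v) = 7 - v - u*v)
E(22, n(5)) - 354*H(-21) = (7 - 1*22 - 1*(-52)*22) - 4602/(-21) = (7 - 22 + 1144) - 4602*(-1)/21 = 1129 - 354*(-13/21) = 1129 + 1534/7 = 9437/7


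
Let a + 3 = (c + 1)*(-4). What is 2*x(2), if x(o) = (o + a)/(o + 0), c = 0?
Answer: -5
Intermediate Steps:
a = -7 (a = -3 + (0 + 1)*(-4) = -3 + 1*(-4) = -3 - 4 = -7)
x(o) = (-7 + o)/o (x(o) = (o - 7)/(o + 0) = (-7 + o)/o)
2*x(2) = 2*((-7 + 2)/2) = 2*((½)*(-5)) = 2*(-5/2) = -5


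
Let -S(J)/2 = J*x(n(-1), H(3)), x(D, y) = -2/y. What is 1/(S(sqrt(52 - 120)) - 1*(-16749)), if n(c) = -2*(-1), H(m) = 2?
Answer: 16749/280529273 - 4*I*sqrt(17)/280529273 ≈ 5.9705e-5 - 5.879e-8*I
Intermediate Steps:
n(c) = 2
S(J) = 2*J (S(J) = -2*J*(-2/2) = -2*J*(-2*1/2) = -2*J*(-1) = -(-2)*J = 2*J)
1/(S(sqrt(52 - 120)) - 1*(-16749)) = 1/(2*sqrt(52 - 120) - 1*(-16749)) = 1/(2*sqrt(-68) + 16749) = 1/(2*(2*I*sqrt(17)) + 16749) = 1/(4*I*sqrt(17) + 16749) = 1/(16749 + 4*I*sqrt(17))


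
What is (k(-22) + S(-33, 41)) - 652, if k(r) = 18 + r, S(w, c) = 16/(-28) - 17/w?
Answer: -151549/231 ≈ -656.06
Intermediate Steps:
S(w, c) = -4/7 - 17/w (S(w, c) = 16*(-1/28) - 17/w = -4/7 - 17/w)
(k(-22) + S(-33, 41)) - 652 = ((18 - 22) + (-4/7 - 17/(-33))) - 652 = (-4 + (-4/7 - 17*(-1/33))) - 652 = (-4 + (-4/7 + 17/33)) - 652 = (-4 - 13/231) - 652 = -937/231 - 652 = -151549/231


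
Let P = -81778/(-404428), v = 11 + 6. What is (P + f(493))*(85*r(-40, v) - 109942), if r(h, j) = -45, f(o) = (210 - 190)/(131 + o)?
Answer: -420355071659/15772692 ≈ -26651.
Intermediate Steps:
f(o) = 20/(131 + o)
v = 17
P = 40889/202214 (P = -81778*(-1/404428) = 40889/202214 ≈ 0.20221)
(P + f(493))*(85*r(-40, v) - 109942) = (40889/202214 + 20/(131 + 493))*(85*(-45) - 109942) = (40889/202214 + 20/624)*(-3825 - 109942) = (40889/202214 + 20*(1/624))*(-113767) = (40889/202214 + 5/156)*(-113767) = (3694877/15772692)*(-113767) = -420355071659/15772692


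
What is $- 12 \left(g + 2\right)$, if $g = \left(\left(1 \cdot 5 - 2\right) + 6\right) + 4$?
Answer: $-180$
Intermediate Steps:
$g = 13$ ($g = \left(\left(5 - 2\right) + 6\right) + 4 = \left(3 + 6\right) + 4 = 9 + 4 = 13$)
$- 12 \left(g + 2\right) = - 12 \left(13 + 2\right) = \left(-12\right) 15 = -180$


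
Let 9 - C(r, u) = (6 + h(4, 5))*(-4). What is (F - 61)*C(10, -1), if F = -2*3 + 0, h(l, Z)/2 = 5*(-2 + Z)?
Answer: -10251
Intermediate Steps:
h(l, Z) = -20 + 10*Z (h(l, Z) = 2*(5*(-2 + Z)) = 2*(-10 + 5*Z) = -20 + 10*Z)
F = -6 (F = -6 + 0 = -6)
C(r, u) = 153 (C(r, u) = 9 - (6 + (-20 + 10*5))*(-4) = 9 - (6 + (-20 + 50))*(-4) = 9 - (6 + 30)*(-4) = 9 - 36*(-4) = 9 - 1*(-144) = 9 + 144 = 153)
(F - 61)*C(10, -1) = (-6 - 61)*153 = -67*153 = -10251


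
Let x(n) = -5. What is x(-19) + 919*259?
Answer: 238016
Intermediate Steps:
x(-19) + 919*259 = -5 + 919*259 = -5 + 238021 = 238016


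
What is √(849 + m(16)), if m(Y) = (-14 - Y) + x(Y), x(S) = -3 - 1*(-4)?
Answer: 2*√205 ≈ 28.636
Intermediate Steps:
x(S) = 1 (x(S) = -3 + 4 = 1)
m(Y) = -13 - Y (m(Y) = (-14 - Y) + 1 = -13 - Y)
√(849 + m(16)) = √(849 + (-13 - 1*16)) = √(849 + (-13 - 16)) = √(849 - 29) = √820 = 2*√205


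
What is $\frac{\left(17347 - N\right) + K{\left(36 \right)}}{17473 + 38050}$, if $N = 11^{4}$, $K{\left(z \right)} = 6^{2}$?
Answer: $\frac{2742}{55523} \approx 0.049385$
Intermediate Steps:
$K{\left(z \right)} = 36$
$N = 14641$
$\frac{\left(17347 - N\right) + K{\left(36 \right)}}{17473 + 38050} = \frac{\left(17347 - 14641\right) + 36}{17473 + 38050} = \frac{\left(17347 - 14641\right) + 36}{55523} = \left(2706 + 36\right) \frac{1}{55523} = 2742 \cdot \frac{1}{55523} = \frac{2742}{55523}$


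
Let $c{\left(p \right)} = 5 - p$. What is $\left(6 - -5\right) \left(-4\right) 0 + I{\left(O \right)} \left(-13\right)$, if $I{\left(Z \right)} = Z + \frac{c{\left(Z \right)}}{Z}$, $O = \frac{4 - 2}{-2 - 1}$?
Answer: $\frac{715}{6} \approx 119.17$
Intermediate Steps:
$O = - \frac{2}{3}$ ($O = \frac{2}{-3} = 2 \left(- \frac{1}{3}\right) = - \frac{2}{3} \approx -0.66667$)
$I{\left(Z \right)} = Z + \frac{5 - Z}{Z}$
$\left(6 - -5\right) \left(-4\right) 0 + I{\left(O \right)} \left(-13\right) = \left(6 - -5\right) \left(-4\right) 0 + \left(-1 - \frac{2}{3} + \frac{5}{- \frac{2}{3}}\right) \left(-13\right) = \left(6 + 5\right) \left(-4\right) 0 + \left(-1 - \frac{2}{3} + 5 \left(- \frac{3}{2}\right)\right) \left(-13\right) = 11 \left(-4\right) 0 + \left(-1 - \frac{2}{3} - \frac{15}{2}\right) \left(-13\right) = \left(-44\right) 0 - - \frac{715}{6} = 0 + \frac{715}{6} = \frac{715}{6}$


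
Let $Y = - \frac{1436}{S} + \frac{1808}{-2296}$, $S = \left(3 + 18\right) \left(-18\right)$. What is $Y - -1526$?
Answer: $\frac{11848310}{7749} \approx 1529.0$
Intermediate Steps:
$S = -378$ ($S = 21 \left(-18\right) = -378$)
$Y = \frac{23336}{7749}$ ($Y = - \frac{1436}{-378} + \frac{1808}{-2296} = \left(-1436\right) \left(- \frac{1}{378}\right) + 1808 \left(- \frac{1}{2296}\right) = \frac{718}{189} - \frac{226}{287} = \frac{23336}{7749} \approx 3.0115$)
$Y - -1526 = \frac{23336}{7749} - -1526 = \frac{23336}{7749} + 1526 = \frac{11848310}{7749}$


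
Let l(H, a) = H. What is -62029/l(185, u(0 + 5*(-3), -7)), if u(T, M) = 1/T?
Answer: -62029/185 ≈ -335.29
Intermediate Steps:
-62029/l(185, u(0 + 5*(-3), -7)) = -62029/185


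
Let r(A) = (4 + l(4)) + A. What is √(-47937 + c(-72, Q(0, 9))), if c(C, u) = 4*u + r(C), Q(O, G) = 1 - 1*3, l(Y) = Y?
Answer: I*√48009 ≈ 219.11*I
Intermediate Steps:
r(A) = 8 + A (r(A) = (4 + 4) + A = 8 + A)
Q(O, G) = -2 (Q(O, G) = 1 - 3 = -2)
c(C, u) = 8 + C + 4*u (c(C, u) = 4*u + (8 + C) = 8 + C + 4*u)
√(-47937 + c(-72, Q(0, 9))) = √(-47937 + (8 - 72 + 4*(-2))) = √(-47937 + (8 - 72 - 8)) = √(-47937 - 72) = √(-48009) = I*√48009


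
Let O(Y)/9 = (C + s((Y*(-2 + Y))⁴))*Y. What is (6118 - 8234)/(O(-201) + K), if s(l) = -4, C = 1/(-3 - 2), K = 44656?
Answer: -10580/261269 ≈ -0.040495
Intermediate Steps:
C = -⅕ (C = 1/(-5) = -⅕ ≈ -0.20000)
O(Y) = -189*Y/5 (O(Y) = 9*((-⅕ - 4)*Y) = 9*(-21*Y/5) = -189*Y/5)
(6118 - 8234)/(O(-201) + K) = (6118 - 8234)/(-189/5*(-201) + 44656) = -2116/(37989/5 + 44656) = -2116/261269/5 = -2116*5/261269 = -10580/261269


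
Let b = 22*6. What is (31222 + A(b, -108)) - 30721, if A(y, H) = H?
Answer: 393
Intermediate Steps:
b = 132
(31222 + A(b, -108)) - 30721 = (31222 - 108) - 30721 = 31114 - 30721 = 393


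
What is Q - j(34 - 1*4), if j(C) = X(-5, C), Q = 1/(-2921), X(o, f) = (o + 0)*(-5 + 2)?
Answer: -43816/2921 ≈ -15.000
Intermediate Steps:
X(o, f) = -3*o (X(o, f) = o*(-3) = -3*o)
Q = -1/2921 ≈ -0.00034235
j(C) = 15 (j(C) = -3*(-5) = 15)
Q - j(34 - 1*4) = -1/2921 - 1*15 = -1/2921 - 15 = -43816/2921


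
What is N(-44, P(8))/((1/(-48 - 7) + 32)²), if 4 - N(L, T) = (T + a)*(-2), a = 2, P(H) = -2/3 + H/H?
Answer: 78650/9282243 ≈ 0.0084732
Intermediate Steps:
P(H) = ⅓ (P(H) = -2*⅓ + 1 = -⅔ + 1 = ⅓)
N(L, T) = 8 + 2*T (N(L, T) = 4 - (T + 2)*(-2) = 4 - (2 + T)*(-2) = 4 - (-4 - 2*T) = 4 + (4 + 2*T) = 8 + 2*T)
N(-44, P(8))/((1/(-48 - 7) + 32)²) = (8 + 2*(⅓))/((1/(-48 - 7) + 32)²) = (8 + ⅔)/((1/(-55) + 32)²) = 26/(3*((-1/55 + 32)²)) = 26/(3*((1759/55)²)) = 26/(3*(3094081/3025)) = (26/3)*(3025/3094081) = 78650/9282243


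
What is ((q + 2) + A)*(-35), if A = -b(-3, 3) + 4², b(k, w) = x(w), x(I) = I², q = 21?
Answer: -1050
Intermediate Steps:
b(k, w) = w²
A = 7 (A = -1*3² + 4² = -1*9 + 16 = -9 + 16 = 7)
((q + 2) + A)*(-35) = ((21 + 2) + 7)*(-35) = (23 + 7)*(-35) = 30*(-35) = -1050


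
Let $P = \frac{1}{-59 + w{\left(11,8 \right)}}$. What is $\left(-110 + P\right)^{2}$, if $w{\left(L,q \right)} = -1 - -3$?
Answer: $\frac{39325441}{3249} \approx 12104.0$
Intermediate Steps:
$w{\left(L,q \right)} = 2$ ($w{\left(L,q \right)} = -1 + 3 = 2$)
$P = - \frac{1}{57}$ ($P = \frac{1}{-59 + 2} = \frac{1}{-57} = - \frac{1}{57} \approx -0.017544$)
$\left(-110 + P\right)^{2} = \left(-110 - \frac{1}{57}\right)^{2} = \left(- \frac{6271}{57}\right)^{2} = \frac{39325441}{3249}$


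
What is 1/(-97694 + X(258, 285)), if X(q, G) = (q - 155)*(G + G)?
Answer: -1/38984 ≈ -2.5652e-5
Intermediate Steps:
X(q, G) = 2*G*(-155 + q) (X(q, G) = (-155 + q)*(2*G) = 2*G*(-155 + q))
1/(-97694 + X(258, 285)) = 1/(-97694 + 2*285*(-155 + 258)) = 1/(-97694 + 2*285*103) = 1/(-97694 + 58710) = 1/(-38984) = -1/38984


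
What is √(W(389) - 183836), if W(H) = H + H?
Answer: I*√183058 ≈ 427.85*I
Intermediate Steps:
W(H) = 2*H
√(W(389) - 183836) = √(2*389 - 183836) = √(778 - 183836) = √(-183058) = I*√183058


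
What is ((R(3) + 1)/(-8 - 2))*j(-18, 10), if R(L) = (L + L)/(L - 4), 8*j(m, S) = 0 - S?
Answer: -5/8 ≈ -0.62500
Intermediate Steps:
j(m, S) = -S/8 (j(m, S) = (0 - S)/8 = (-S)/8 = -S/8)
R(L) = 2*L/(-4 + L) (R(L) = (2*L)/(-4 + L) = 2*L/(-4 + L))
((R(3) + 1)/(-8 - 2))*j(-18, 10) = ((2*3/(-4 + 3) + 1)/(-8 - 2))*(-1/8*10) = ((2*3/(-1) + 1)/(-10))*(-5/4) = ((2*3*(-1) + 1)*(-1/10))*(-5/4) = ((-6 + 1)*(-1/10))*(-5/4) = -5*(-1/10)*(-5/4) = (1/2)*(-5/4) = -5/8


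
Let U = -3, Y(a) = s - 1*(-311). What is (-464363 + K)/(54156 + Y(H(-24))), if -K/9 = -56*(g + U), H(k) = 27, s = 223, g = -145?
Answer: -107791/10938 ≈ -9.8547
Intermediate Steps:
Y(a) = 534 (Y(a) = 223 - 1*(-311) = 223 + 311 = 534)
K = -74592 (K = -(-504)*(-145 - 3) = -(-504)*(-148) = -9*8288 = -74592)
(-464363 + K)/(54156 + Y(H(-24))) = (-464363 - 74592)/(54156 + 534) = -538955/54690 = -538955*1/54690 = -107791/10938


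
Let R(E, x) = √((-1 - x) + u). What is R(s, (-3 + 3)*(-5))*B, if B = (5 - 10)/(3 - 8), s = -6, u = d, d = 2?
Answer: 1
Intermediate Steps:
u = 2
R(E, x) = √(1 - x) (R(E, x) = √((-1 - x) + 2) = √(1 - x))
B = 1 (B = -5/(-5) = -5*(-⅕) = 1)
R(s, (-3 + 3)*(-5))*B = √(1 - (-3 + 3)*(-5))*1 = √(1 - 0*(-5))*1 = √(1 - 1*0)*1 = √(1 + 0)*1 = √1*1 = 1*1 = 1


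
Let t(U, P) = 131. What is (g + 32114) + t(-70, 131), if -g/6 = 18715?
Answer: -80045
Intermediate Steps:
g = -112290 (g = -6*18715 = -112290)
(g + 32114) + t(-70, 131) = (-112290 + 32114) + 131 = -80176 + 131 = -80045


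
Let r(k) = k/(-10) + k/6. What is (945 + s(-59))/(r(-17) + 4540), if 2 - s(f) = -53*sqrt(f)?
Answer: 14205/68083 + 795*I*sqrt(59)/68083 ≈ 0.20864 + 0.089692*I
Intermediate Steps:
r(k) = k/15 (r(k) = k*(-1/10) + k*(1/6) = -k/10 + k/6 = k/15)
s(f) = 2 + 53*sqrt(f) (s(f) = 2 - (-53)*sqrt(f) = 2 + 53*sqrt(f))
(945 + s(-59))/(r(-17) + 4540) = (945 + (2 + 53*sqrt(-59)))/((1/15)*(-17) + 4540) = (945 + (2 + 53*(I*sqrt(59))))/(-17/15 + 4540) = (945 + (2 + 53*I*sqrt(59)))/(68083/15) = (947 + 53*I*sqrt(59))*(15/68083) = 14205/68083 + 795*I*sqrt(59)/68083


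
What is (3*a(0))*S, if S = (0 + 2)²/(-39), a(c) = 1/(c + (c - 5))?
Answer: 4/65 ≈ 0.061538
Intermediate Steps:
a(c) = 1/(-5 + 2*c) (a(c) = 1/(c + (-5 + c)) = 1/(-5 + 2*c))
S = -4/39 (S = 2²*(-1/39) = 4*(-1/39) = -4/39 ≈ -0.10256)
(3*a(0))*S = (3/(-5 + 2*0))*(-4/39) = (3/(-5 + 0))*(-4/39) = (3/(-5))*(-4/39) = (3*(-⅕))*(-4/39) = -⅗*(-4/39) = 4/65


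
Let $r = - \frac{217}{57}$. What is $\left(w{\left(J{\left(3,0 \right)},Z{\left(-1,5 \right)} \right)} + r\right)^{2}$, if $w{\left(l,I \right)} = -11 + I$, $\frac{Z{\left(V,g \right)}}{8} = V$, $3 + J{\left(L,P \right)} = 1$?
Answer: $\frac{1690000}{3249} \approx 520.16$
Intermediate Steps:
$J{\left(L,P \right)} = -2$ ($J{\left(L,P \right)} = -3 + 1 = -2$)
$Z{\left(V,g \right)} = 8 V$
$r = - \frac{217}{57}$ ($r = \left(-217\right) \frac{1}{57} = - \frac{217}{57} \approx -3.807$)
$\left(w{\left(J{\left(3,0 \right)},Z{\left(-1,5 \right)} \right)} + r\right)^{2} = \left(\left(-11 + 8 \left(-1\right)\right) - \frac{217}{57}\right)^{2} = \left(\left(-11 - 8\right) - \frac{217}{57}\right)^{2} = \left(-19 - \frac{217}{57}\right)^{2} = \left(- \frac{1300}{57}\right)^{2} = \frac{1690000}{3249}$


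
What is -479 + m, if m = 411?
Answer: -68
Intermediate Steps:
-479 + m = -479 + 411 = -68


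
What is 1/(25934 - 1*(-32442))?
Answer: 1/58376 ≈ 1.7130e-5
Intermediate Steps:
1/(25934 - 1*(-32442)) = 1/(25934 + 32442) = 1/58376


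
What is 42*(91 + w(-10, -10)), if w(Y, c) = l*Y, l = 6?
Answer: 1302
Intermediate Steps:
w(Y, c) = 6*Y
42*(91 + w(-10, -10)) = 42*(91 + 6*(-10)) = 42*(91 - 60) = 42*31 = 1302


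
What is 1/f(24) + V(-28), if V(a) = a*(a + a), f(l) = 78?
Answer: 122305/78 ≈ 1568.0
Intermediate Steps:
V(a) = 2*a² (V(a) = a*(2*a) = 2*a²)
1/f(24) + V(-28) = 1/78 + 2*(-28)² = 1/78 + 2*784 = 1/78 + 1568 = 122305/78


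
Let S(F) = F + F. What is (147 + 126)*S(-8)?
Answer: -4368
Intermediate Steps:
S(F) = 2*F
(147 + 126)*S(-8) = (147 + 126)*(2*(-8)) = 273*(-16) = -4368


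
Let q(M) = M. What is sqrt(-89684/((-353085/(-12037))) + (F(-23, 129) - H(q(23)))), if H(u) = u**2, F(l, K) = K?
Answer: 2*I*sqrt(107758038337545)/353085 ≈ 58.8*I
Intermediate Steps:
sqrt(-89684/((-353085/(-12037))) + (F(-23, 129) - H(q(23)))) = sqrt(-89684/((-353085/(-12037))) + (129 - 1*23**2)) = sqrt(-89684/((-353085*(-1/12037))) + (129 - 1*529)) = sqrt(-89684/353085/12037 + (129 - 529)) = sqrt(-89684*12037/353085 - 400) = sqrt(-1079526308/353085 - 400) = sqrt(-1220760308/353085) = 2*I*sqrt(107758038337545)/353085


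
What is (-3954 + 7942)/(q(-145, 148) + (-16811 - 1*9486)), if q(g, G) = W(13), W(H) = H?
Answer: -997/6571 ≈ -0.15173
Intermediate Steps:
q(g, G) = 13
(-3954 + 7942)/(q(-145, 148) + (-16811 - 1*9486)) = (-3954 + 7942)/(13 + (-16811 - 1*9486)) = 3988/(13 + (-16811 - 9486)) = 3988/(13 - 26297) = 3988/(-26284) = 3988*(-1/26284) = -997/6571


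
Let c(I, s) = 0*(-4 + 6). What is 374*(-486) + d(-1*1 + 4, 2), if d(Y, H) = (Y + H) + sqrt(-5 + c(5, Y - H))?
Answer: -181759 + I*sqrt(5) ≈ -1.8176e+5 + 2.2361*I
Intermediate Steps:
c(I, s) = 0 (c(I, s) = 0*2 = 0)
d(Y, H) = H + Y + I*sqrt(5) (d(Y, H) = (Y + H) + sqrt(-5 + 0) = (H + Y) + sqrt(-5) = (H + Y) + I*sqrt(5) = H + Y + I*sqrt(5))
374*(-486) + d(-1*1 + 4, 2) = 374*(-486) + (2 + (-1*1 + 4) + I*sqrt(5)) = -181764 + (2 + (-1 + 4) + I*sqrt(5)) = -181764 + (2 + 3 + I*sqrt(5)) = -181764 + (5 + I*sqrt(5)) = -181759 + I*sqrt(5)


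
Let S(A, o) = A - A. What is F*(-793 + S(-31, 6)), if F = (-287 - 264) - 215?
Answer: 607438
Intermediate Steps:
S(A, o) = 0
F = -766 (F = -551 - 215 = -766)
F*(-793 + S(-31, 6)) = -766*(-793 + 0) = -766*(-793) = 607438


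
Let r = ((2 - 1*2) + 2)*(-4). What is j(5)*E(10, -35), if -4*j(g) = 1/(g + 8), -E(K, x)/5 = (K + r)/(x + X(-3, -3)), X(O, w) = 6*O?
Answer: -5/1378 ≈ -0.0036284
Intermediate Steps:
r = -8 (r = ((2 - 2) + 2)*(-4) = (0 + 2)*(-4) = 2*(-4) = -8)
E(K, x) = -5*(-8 + K)/(-18 + x) (E(K, x) = -5*(K - 8)/(x + 6*(-3)) = -5*(-8 + K)/(x - 18) = -5*(-8 + K)/(-18 + x))
j(g) = -1/(4*(8 + g)) (j(g) = -1/(4*(g + 8)) = -1/(4*(8 + g)))
j(5)*E(10, -35) = (-1/(32 + 4*5))*(5*(8 - 1*10)/(-18 - 35)) = (-1/(32 + 20))*(5*(8 - 10)/(-53)) = (-1/52)*(5*(-1/53)*(-2)) = -1*1/52*(10/53) = -1/52*10/53 = -5/1378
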